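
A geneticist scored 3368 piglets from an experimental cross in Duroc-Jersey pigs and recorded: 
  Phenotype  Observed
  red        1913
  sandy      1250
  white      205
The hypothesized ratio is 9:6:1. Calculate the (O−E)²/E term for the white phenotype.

The 9:6:1 ratio has 16 parts, so with N = 3368 the expected counts are:
  red: 3368 × 9/16 = 1894.5
  sandy: 3368 × 6/16 = 1263
  white: 3368 × 1/16 = 210.5
Contribution of white: (205 − 210.5)² / 210.5 = 0.1437

0.144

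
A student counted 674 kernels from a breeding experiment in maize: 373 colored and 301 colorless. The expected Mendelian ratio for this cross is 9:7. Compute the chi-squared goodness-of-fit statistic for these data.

0.226

The 9:7 ratio has 16 parts, so with N = 674 the expected counts are:
  colored: 674 × 9/16 = 379.125
  colorless: 674 × 7/16 = 294.875
χ² = Σ (O − E)² / E
  colored: (373 − 379.125)² / 379.125 = 0.0990
  colorless: (301 − 294.875)² / 294.875 = 0.1272
χ² = 0.0990 + 0.1272 = 0.2262 ≈ 0.226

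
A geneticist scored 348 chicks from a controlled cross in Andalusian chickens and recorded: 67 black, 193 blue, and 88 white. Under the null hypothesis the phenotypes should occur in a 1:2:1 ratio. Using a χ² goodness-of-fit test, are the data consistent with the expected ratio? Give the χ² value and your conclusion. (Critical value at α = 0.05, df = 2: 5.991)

Total ratio parts = 4. Expected numbers out of 348:
  black: 348 × 1/4 = 87
  blue: 348 × 2/4 = 174
  white: 348 × 1/4 = 87
χ² = Σ (O − E)² / E
  black: (67 − 87)² / 87 = 4.5977
  blue: (193 − 174)² / 174 = 2.0747
  white: (88 − 87)² / 87 = 0.0115
χ² = 4.5977 + 2.0747 + 0.0115 = 6.6839 ≈ 6.684
Degrees of freedom = 3 − 1 = 2; critical value at α = 0.05 is 5.991.
Since 6.684 > 5.991, we reject the null hypothesis — the data do not fit the 1:2:1 ratio.

6.684; not consistent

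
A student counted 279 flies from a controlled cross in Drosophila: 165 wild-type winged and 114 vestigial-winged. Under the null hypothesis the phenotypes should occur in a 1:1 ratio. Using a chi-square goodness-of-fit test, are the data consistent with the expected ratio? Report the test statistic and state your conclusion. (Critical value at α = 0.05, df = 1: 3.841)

9.323; not consistent

Expected counts for N = 279 under a 1:1 ratio (total parts = 2):
  wild-type winged: 279 × 1/2 = 139.5
  vestigial-winged: 279 × 1/2 = 139.5
χ² = Σ (O − E)² / E
  wild-type winged: (165 − 139.5)² / 139.5 = 4.6613
  vestigial-winged: (114 − 139.5)² / 139.5 = 4.6613
χ² = 4.6613 + 4.6613 = 9.3226 ≈ 9.323
Degrees of freedom = 2 − 1 = 1; critical value at α = 0.05 is 3.841.
Since 9.323 > 3.841, we reject the null hypothesis — the data do not fit the 1:1 ratio.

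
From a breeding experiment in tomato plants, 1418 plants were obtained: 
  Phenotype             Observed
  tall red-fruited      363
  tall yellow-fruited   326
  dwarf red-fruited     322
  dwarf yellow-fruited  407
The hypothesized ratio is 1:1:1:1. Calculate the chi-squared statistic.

13.250

Total ratio parts = 4. Expected numbers out of 1418:
  tall red-fruited: 1418 × 1/4 = 354.5
  tall yellow-fruited: 1418 × 1/4 = 354.5
  dwarf red-fruited: 1418 × 1/4 = 354.5
  dwarf yellow-fruited: 1418 × 1/4 = 354.5
χ² = Σ (O − E)² / E
  tall red-fruited: (363 − 354.5)² / 354.5 = 0.2038
  tall yellow-fruited: (326 − 354.5)² / 354.5 = 2.2913
  dwarf red-fruited: (322 − 354.5)² / 354.5 = 2.9795
  dwarf yellow-fruited: (407 − 354.5)² / 354.5 = 7.7750
χ² = 0.2038 + 2.2913 + 2.9795 + 7.7750 = 13.2496 ≈ 13.250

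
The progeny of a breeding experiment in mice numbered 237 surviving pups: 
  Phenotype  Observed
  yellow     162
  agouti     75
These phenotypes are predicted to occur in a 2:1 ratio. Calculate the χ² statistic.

0.304

Total ratio parts = 3. Expected numbers out of 237:
  yellow: 237 × 2/3 = 158
  agouti: 237 × 1/3 = 79
χ² = Σ (O − E)² / E
  yellow: (162 − 158)² / 158 = 0.1013
  agouti: (75 − 79)² / 79 = 0.2025
χ² = 0.1013 + 0.2025 = 0.3038 ≈ 0.304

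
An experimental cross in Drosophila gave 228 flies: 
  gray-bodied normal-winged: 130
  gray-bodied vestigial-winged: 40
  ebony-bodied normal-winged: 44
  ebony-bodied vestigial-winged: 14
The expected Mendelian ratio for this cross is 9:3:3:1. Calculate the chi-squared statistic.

0.242

Under the 9:3:3:1 hypothesis (Σ ratio = 16, N = 228):
  gray-bodied normal-winged: 228 × 9/16 = 128.25
  gray-bodied vestigial-winged: 228 × 3/16 = 42.75
  ebony-bodied normal-winged: 228 × 3/16 = 42.75
  ebony-bodied vestigial-winged: 228 × 1/16 = 14.25
χ² = Σ (O − E)² / E
  gray-bodied normal-winged: (130 − 128.25)² / 128.25 = 0.0239
  gray-bodied vestigial-winged: (40 − 42.75)² / 42.75 = 0.1769
  ebony-bodied normal-winged: (44 − 42.75)² / 42.75 = 0.0365
  ebony-bodied vestigial-winged: (14 − 14.25)² / 14.25 = 0.0044
χ² = 0.0239 + 0.1769 + 0.0365 + 0.0044 = 0.2417 ≈ 0.242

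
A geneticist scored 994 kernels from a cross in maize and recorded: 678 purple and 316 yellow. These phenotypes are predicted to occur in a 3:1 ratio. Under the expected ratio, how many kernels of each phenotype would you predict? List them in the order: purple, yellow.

Expected counts for N = 994 under a 3:1 ratio (total parts = 4):
  purple: 994 × 3/4 = 745.5
  yellow: 994 × 1/4 = 248.5

745.5, 248.5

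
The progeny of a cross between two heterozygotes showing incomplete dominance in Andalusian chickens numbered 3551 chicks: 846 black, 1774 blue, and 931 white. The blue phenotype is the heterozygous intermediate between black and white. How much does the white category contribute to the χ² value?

2.107

With incomplete dominance, a heterozygote × heterozygote cross gives a 1:2:1 phenotypic ratio.
Total ratio parts = 4. Expected numbers out of 3551:
  black: 3551 × 1/4 = 887.75
  blue: 3551 × 2/4 = 1775.5
  white: 3551 × 1/4 = 887.75
Contribution of white: (931 − 887.75)² / 887.75 = 2.1071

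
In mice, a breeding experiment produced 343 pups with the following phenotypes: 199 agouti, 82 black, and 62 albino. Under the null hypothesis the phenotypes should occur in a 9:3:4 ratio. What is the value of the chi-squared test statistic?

11.633

Expected counts for N = 343 under a 9:3:4 ratio (total parts = 16):
  agouti: 343 × 9/16 = 192.9375
  black: 343 × 3/16 = 64.3125
  albino: 343 × 4/16 = 85.75
χ² = Σ (O − E)² / E
  agouti: (199 − 192.9375)² / 192.9375 = 0.1905
  black: (82 − 64.3125)² / 64.3125 = 4.8645
  albino: (62 − 85.75)² / 85.75 = 6.5780
χ² = 0.1905 + 4.8645 + 6.5780 = 11.633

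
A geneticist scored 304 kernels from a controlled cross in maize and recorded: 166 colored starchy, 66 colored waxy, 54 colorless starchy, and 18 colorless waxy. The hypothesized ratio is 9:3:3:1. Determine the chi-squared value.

1.778

Expected counts for N = 304 under a 9:3:3:1 ratio (total parts = 16):
  colored starchy: 304 × 9/16 = 171
  colored waxy: 304 × 3/16 = 57
  colorless starchy: 304 × 3/16 = 57
  colorless waxy: 304 × 1/16 = 19
χ² = Σ (O − E)² / E
  colored starchy: (166 − 171)² / 171 = 0.1462
  colored waxy: (66 − 57)² / 57 = 1.4211
  colorless starchy: (54 − 57)² / 57 = 0.1579
  colorless waxy: (18 − 19)² / 19 = 0.0526
χ² = 0.1462 + 1.4211 + 0.1579 + 0.0526 = 1.7778 ≈ 1.778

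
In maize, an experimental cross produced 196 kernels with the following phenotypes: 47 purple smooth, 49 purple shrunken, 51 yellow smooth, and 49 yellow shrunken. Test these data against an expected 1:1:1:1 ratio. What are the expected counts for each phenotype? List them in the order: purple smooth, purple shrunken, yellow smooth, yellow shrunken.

49, 49, 49, 49

The 1:1:1:1 ratio has 4 parts, so with N = 196 the expected counts are:
  purple smooth: 196 × 1/4 = 49
  purple shrunken: 196 × 1/4 = 49
  yellow smooth: 196 × 1/4 = 49
  yellow shrunken: 196 × 1/4 = 49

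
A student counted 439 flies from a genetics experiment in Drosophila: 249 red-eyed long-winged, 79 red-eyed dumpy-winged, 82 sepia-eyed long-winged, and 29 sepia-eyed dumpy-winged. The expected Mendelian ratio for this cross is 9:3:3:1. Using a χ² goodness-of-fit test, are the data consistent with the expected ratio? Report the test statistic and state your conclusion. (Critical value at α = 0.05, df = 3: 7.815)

Expected counts for N = 439 under a 9:3:3:1 ratio (total parts = 16):
  red-eyed long-winged: 439 × 9/16 = 246.9375
  red-eyed dumpy-winged: 439 × 3/16 = 82.3125
  sepia-eyed long-winged: 439 × 3/16 = 82.3125
  sepia-eyed dumpy-winged: 439 × 1/16 = 27.4375
χ² = Σ (O − E)² / E
  red-eyed long-winged: (249 − 246.9375)² / 246.9375 = 0.0172
  red-eyed dumpy-winged: (79 − 82.3125)² / 82.3125 = 0.1333
  sepia-eyed long-winged: (82 − 82.3125)² / 82.3125 = 0.0012
  sepia-eyed dumpy-winged: (29 − 27.4375)² / 27.4375 = 0.0890
χ² = 0.0172 + 0.1333 + 0.0012 + 0.0890 = 0.2407 ≈ 0.241
Degrees of freedom = 4 − 1 = 3; critical value at α = 0.05 is 7.815.
Since 0.241 < 7.815, we fail to reject the null hypothesis — the data are consistent with the 9:3:3:1 ratio.

0.241; consistent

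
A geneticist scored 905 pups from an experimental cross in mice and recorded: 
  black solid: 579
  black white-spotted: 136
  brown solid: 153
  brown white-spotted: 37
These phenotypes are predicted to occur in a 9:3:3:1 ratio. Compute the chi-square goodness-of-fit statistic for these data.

24.703

Under the 9:3:3:1 hypothesis (Σ ratio = 16, N = 905):
  black solid: 905 × 9/16 = 509.0625
  black white-spotted: 905 × 3/16 = 169.6875
  brown solid: 905 × 3/16 = 169.6875
  brown white-spotted: 905 × 1/16 = 56.5625
χ² = Σ (O − E)² / E
  black solid: (579 − 509.0625)² / 509.0625 = 9.6084
  black white-spotted: (136 − 169.6875)² / 169.6875 = 6.6879
  brown solid: (153 − 169.6875)² / 169.6875 = 1.6411
  brown white-spotted: (37 − 56.5625)² / 56.5625 = 6.7658
χ² = 9.6084 + 6.6879 + 1.6411 + 6.7658 = 24.7032 ≈ 24.703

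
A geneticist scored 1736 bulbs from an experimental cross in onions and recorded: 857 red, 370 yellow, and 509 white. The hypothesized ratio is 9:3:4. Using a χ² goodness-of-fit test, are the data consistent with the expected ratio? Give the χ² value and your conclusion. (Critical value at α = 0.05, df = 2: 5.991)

33.668; not consistent

Under the 9:3:4 hypothesis (Σ ratio = 16, N = 1736):
  red: 1736 × 9/16 = 976.5
  yellow: 1736 × 3/16 = 325.5
  white: 1736 × 4/16 = 434
χ² = Σ (O − E)² / E
  red: (857 − 976.5)² / 976.5 = 14.6239
  yellow: (370 − 325.5)² / 325.5 = 6.0837
  white: (509 − 434)² / 434 = 12.9608
χ² = 14.6239 + 6.0837 + 12.9608 = 33.6684 ≈ 33.668
Degrees of freedom = 3 − 1 = 2; critical value at α = 0.05 is 5.991.
Since 33.668 > 5.991, we reject the null hypothesis — the data do not fit the 9:3:4 ratio.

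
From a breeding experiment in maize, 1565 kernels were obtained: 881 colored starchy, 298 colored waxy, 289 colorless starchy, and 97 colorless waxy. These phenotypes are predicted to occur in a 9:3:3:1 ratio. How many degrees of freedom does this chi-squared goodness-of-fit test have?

A goodness-of-fit test with 4 phenotype classes has df = 4 − 1 = 3.

3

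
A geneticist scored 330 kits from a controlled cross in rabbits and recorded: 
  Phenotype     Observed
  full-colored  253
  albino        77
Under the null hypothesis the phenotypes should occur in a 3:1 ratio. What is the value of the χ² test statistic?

0.489

Under the 3:1 hypothesis (Σ ratio = 4, N = 330):
  full-colored: 330 × 3/4 = 247.5
  albino: 330 × 1/4 = 82.5
χ² = Σ (O − E)² / E
  full-colored: (253 − 247.5)² / 247.5 = 0.1222
  albino: (77 − 82.5)² / 82.5 = 0.3667
χ² = 0.1222 + 0.3667 = 0.4889 ≈ 0.489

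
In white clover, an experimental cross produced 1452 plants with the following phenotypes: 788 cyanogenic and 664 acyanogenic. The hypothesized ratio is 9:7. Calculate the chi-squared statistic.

Expected counts for N = 1452 under a 9:7 ratio (total parts = 16):
  cyanogenic: 1452 × 9/16 = 816.75
  acyanogenic: 1452 × 7/16 = 635.25
χ² = Σ (O − E)² / E
  cyanogenic: (788 − 816.75)² / 816.75 = 1.0120
  acyanogenic: (664 − 635.25)² / 635.25 = 1.3012
χ² = 1.0120 + 1.3012 = 2.3132 ≈ 2.313

2.313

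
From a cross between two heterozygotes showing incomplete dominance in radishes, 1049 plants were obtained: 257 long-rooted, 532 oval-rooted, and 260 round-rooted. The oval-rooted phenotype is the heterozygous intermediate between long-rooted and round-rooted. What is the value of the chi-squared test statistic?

With incomplete dominance, a heterozygote × heterozygote cross gives a 1:2:1 phenotypic ratio.
The 1:2:1 ratio has 4 parts, so with N = 1049 the expected counts are:
  long-rooted: 1049 × 1/4 = 262.25
  oval-rooted: 1049 × 2/4 = 524.5
  round-rooted: 1049 × 1/4 = 262.25
χ² = Σ (O − E)² / E
  long-rooted: (257 − 262.25)² / 262.25 = 0.1051
  oval-rooted: (532 − 524.5)² / 524.5 = 0.1072
  round-rooted: (260 − 262.25)² / 262.25 = 0.0193
χ² = 0.1051 + 0.1072 + 0.0193 = 0.2316 ≈ 0.232

0.232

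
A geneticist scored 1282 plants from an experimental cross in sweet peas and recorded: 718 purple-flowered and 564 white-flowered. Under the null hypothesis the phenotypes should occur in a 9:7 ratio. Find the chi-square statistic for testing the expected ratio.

Under the 9:7 hypothesis (Σ ratio = 16, N = 1282):
  purple-flowered: 1282 × 9/16 = 721.125
  white-flowered: 1282 × 7/16 = 560.875
χ² = Σ (O − E)² / E
  purple-flowered: (718 − 721.125)² / 721.125 = 0.0135
  white-flowered: (564 − 560.875)² / 560.875 = 0.0174
χ² = 0.0135 + 0.0174 = 0.0309 ≈ 0.031

0.031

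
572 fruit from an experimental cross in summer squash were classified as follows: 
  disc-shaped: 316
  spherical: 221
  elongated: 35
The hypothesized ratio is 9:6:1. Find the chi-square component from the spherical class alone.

0.197

The 9:6:1 ratio has 16 parts, so with N = 572 the expected counts are:
  disc-shaped: 572 × 9/16 = 321.75
  spherical: 572 × 6/16 = 214.5
  elongated: 572 × 1/16 = 35.75
Contribution of spherical: (221 − 214.5)² / 214.5 = 0.1970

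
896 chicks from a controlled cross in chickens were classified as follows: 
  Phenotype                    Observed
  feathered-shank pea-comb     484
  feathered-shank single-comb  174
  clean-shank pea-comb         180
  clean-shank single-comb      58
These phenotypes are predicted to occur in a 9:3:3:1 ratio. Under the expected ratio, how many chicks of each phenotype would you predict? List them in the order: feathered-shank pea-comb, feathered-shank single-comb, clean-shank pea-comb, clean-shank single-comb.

Total ratio parts = 16. Expected numbers out of 896:
  feathered-shank pea-comb: 896 × 9/16 = 504
  feathered-shank single-comb: 896 × 3/16 = 168
  clean-shank pea-comb: 896 × 3/16 = 168
  clean-shank single-comb: 896 × 1/16 = 56

504, 168, 168, 56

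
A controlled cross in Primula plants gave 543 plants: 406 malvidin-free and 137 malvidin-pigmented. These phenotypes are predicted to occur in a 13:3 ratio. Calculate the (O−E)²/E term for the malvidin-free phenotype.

2.806

Total ratio parts = 16. Expected numbers out of 543:
  malvidin-free: 543 × 13/16 = 441.1875
  malvidin-pigmented: 543 × 3/16 = 101.8125
Contribution of malvidin-free: (406 − 441.1875)² / 441.1875 = 2.8064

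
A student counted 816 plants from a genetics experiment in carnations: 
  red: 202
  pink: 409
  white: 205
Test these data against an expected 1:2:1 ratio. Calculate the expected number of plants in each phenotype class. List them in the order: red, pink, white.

204, 408, 204

Expected counts for N = 816 under a 1:2:1 ratio (total parts = 4):
  red: 816 × 1/4 = 204
  pink: 816 × 2/4 = 408
  white: 816 × 1/4 = 204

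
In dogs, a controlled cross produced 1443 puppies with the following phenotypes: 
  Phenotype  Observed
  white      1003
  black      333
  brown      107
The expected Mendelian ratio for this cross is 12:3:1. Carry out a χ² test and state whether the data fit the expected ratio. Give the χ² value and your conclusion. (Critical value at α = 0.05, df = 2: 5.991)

Expected counts for N = 1443 under a 12:3:1 ratio (total parts = 16):
  white: 1443 × 12/16 = 1082.25
  black: 1443 × 3/16 = 270.5625
  brown: 1443 × 1/16 = 90.1875
χ² = Σ (O − E)² / E
  white: (1003 − 1082.25)² / 1082.25 = 5.8032
  black: (333 − 270.5625)² / 270.5625 = 14.4087
  brown: (107 − 90.1875)² / 90.1875 = 3.1341
χ² = 5.8032 + 14.4087 + 3.1341 = 23.346
Degrees of freedom = 3 − 1 = 2; critical value at α = 0.05 is 5.991.
Since 23.346 > 5.991, we reject the null hypothesis — the data do not fit the 12:3:1 ratio.

23.346; not consistent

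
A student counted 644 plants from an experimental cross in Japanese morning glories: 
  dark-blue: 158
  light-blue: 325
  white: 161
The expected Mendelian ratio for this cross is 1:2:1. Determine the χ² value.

Expected counts for N = 644 under a 1:2:1 ratio (total parts = 4):
  dark-blue: 644 × 1/4 = 161
  light-blue: 644 × 2/4 = 322
  white: 644 × 1/4 = 161
χ² = Σ (O − E)² / E
  dark-blue: (158 − 161)² / 161 = 0.0559
  light-blue: (325 − 322)² / 322 = 0.0280
  white: (161 − 161)² / 161 = 0.0000
χ² = 0.0559 + 0.0280 + 0.0000 = 0.0839 ≈ 0.084

0.084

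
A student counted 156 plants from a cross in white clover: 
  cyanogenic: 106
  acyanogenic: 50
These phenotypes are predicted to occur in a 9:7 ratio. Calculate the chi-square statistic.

8.676

Total ratio parts = 16. Expected numbers out of 156:
  cyanogenic: 156 × 9/16 = 87.75
  acyanogenic: 156 × 7/16 = 68.25
χ² = Σ (O − E)² / E
  cyanogenic: (106 − 87.75)² / 87.75 = 3.7956
  acyanogenic: (50 − 68.25)² / 68.25 = 4.8800
χ² = 3.7956 + 4.8800 = 8.6756 ≈ 8.676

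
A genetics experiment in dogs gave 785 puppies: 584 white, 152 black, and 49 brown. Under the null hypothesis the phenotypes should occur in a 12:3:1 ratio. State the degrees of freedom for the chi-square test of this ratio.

2

A goodness-of-fit test with 3 phenotype classes has df = 3 − 1 = 2.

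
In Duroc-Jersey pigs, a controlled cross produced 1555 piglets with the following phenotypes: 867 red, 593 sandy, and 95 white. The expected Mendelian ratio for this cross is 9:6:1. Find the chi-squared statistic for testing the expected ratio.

0.284

The 9:6:1 ratio has 16 parts, so with N = 1555 the expected counts are:
  red: 1555 × 9/16 = 874.6875
  sandy: 1555 × 6/16 = 583.125
  white: 1555 × 1/16 = 97.1875
χ² = Σ (O − E)² / E
  red: (867 − 874.6875)² / 874.6875 = 0.0676
  sandy: (593 − 583.125)² / 583.125 = 0.1672
  white: (95 − 97.1875)² / 97.1875 = 0.0492
χ² = 0.0676 + 0.1672 + 0.0492 = 0.284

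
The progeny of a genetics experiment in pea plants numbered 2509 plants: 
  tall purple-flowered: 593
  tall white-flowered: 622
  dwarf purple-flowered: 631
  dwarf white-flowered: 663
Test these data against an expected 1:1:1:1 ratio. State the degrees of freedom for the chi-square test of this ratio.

A goodness-of-fit test with 4 phenotype classes has df = 4 − 1 = 3.

3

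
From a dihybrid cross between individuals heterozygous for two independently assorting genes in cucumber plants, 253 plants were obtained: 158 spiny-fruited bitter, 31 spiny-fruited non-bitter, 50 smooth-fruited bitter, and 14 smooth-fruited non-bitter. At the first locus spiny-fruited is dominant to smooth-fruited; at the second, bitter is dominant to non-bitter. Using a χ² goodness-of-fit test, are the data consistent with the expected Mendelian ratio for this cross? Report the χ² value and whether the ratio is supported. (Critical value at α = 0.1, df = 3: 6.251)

A dihybrid F₂ with independent assortment and complete dominance at both loci gives a 9:3:3:1 phenotypic ratio.
Total ratio parts = 16. Expected numbers out of 253:
  spiny-fruited bitter: 253 × 9/16 = 142.3125
  spiny-fruited non-bitter: 253 × 3/16 = 47.4375
  smooth-fruited bitter: 253 × 3/16 = 47.4375
  smooth-fruited non-bitter: 253 × 1/16 = 15.8125
χ² = Σ (O − E)² / E
  spiny-fruited bitter: (158 − 142.3125)² / 142.3125 = 1.7293
  spiny-fruited non-bitter: (31 − 47.4375)² / 47.4375 = 5.6957
  smooth-fruited bitter: (50 − 47.4375)² / 47.4375 = 0.1384
  smooth-fruited non-bitter: (14 − 15.8125)² / 15.8125 = 0.2078
χ² = 1.7293 + 5.6957 + 0.1384 + 0.2078 = 7.7712 ≈ 7.771
Degrees of freedom = 4 − 1 = 3; critical value at α = 0.1 is 6.251.
Since 7.771 > 6.251, we reject the null hypothesis — the data do not fit the 9:3:3:1 ratio.

7.771; not consistent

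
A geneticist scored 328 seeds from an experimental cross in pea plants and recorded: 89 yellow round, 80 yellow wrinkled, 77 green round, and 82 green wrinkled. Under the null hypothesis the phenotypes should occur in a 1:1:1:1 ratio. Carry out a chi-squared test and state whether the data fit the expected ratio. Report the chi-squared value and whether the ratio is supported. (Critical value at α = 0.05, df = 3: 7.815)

Expected counts for N = 328 under a 1:1:1:1 ratio (total parts = 4):
  yellow round: 328 × 1/4 = 82
  yellow wrinkled: 328 × 1/4 = 82
  green round: 328 × 1/4 = 82
  green wrinkled: 328 × 1/4 = 82
χ² = Σ (O − E)² / E
  yellow round: (89 − 82)² / 82 = 0.5976
  yellow wrinkled: (80 − 82)² / 82 = 0.0488
  green round: (77 − 82)² / 82 = 0.3049
  green wrinkled: (82 − 82)² / 82 = 0.0000
χ² = 0.5976 + 0.0488 + 0.3049 + 0.0000 = 0.9513 ≈ 0.951
Degrees of freedom = 4 − 1 = 3; critical value at α = 0.05 is 7.815.
Since 0.951 < 7.815, we fail to reject the null hypothesis — the data are consistent with the 1:1:1:1 ratio.

0.951; consistent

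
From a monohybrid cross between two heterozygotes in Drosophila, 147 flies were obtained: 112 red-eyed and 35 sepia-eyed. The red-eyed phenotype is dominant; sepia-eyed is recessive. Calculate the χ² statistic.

0.111

For a monohybrid cross between heterozygotes with complete dominance, the expected phenotypic ratio is 3:1.
Total ratio parts = 4. Expected numbers out of 147:
  red-eyed: 147 × 3/4 = 110.25
  sepia-eyed: 147 × 1/4 = 36.75
χ² = Σ (O − E)² / E
  red-eyed: (112 − 110.25)² / 110.25 = 0.0278
  sepia-eyed: (35 − 36.75)² / 36.75 = 0.0833
χ² = 0.0278 + 0.0833 = 0.1111 ≈ 0.111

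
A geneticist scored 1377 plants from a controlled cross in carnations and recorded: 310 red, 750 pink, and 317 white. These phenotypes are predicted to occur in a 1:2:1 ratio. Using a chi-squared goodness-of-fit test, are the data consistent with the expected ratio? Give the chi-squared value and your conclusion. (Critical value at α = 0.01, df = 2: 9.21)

Total ratio parts = 4. Expected numbers out of 1377:
  red: 1377 × 1/4 = 344.25
  pink: 1377 × 2/4 = 688.5
  white: 1377 × 1/4 = 344.25
χ² = Σ (O − E)² / E
  red: (310 − 344.25)² / 344.25 = 3.4076
  pink: (750 − 688.5)² / 688.5 = 5.4935
  white: (317 − 344.25)² / 344.25 = 2.1570
χ² = 3.4076 + 5.4935 + 2.1570 = 11.0581 ≈ 11.058
Degrees of freedom = 3 − 1 = 2; critical value at α = 0.01 is 9.21.
Since 11.058 > 9.21, we reject the null hypothesis — the data do not fit the 1:2:1 ratio.

11.058; not consistent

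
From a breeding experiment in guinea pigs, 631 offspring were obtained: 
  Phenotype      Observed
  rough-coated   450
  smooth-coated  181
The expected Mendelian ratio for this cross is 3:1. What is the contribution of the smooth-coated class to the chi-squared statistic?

3.427

Under the 3:1 hypothesis (Σ ratio = 4, N = 631):
  rough-coated: 631 × 3/4 = 473.25
  smooth-coated: 631 × 1/4 = 157.75
Contribution of smooth-coated: (181 − 157.75)² / 157.75 = 3.4267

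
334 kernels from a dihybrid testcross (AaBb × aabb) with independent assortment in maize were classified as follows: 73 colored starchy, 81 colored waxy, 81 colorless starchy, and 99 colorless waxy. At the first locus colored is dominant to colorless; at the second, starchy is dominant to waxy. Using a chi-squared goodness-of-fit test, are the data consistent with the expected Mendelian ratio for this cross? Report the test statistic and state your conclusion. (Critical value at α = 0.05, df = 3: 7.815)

A dihybrid testcross with independent assortment gives a 1:1:1:1 ratio.
Expected counts for N = 334 under a 1:1:1:1 ratio (total parts = 4):
  colored starchy: 334 × 1/4 = 83.5
  colored waxy: 334 × 1/4 = 83.5
  colorless starchy: 334 × 1/4 = 83.5
  colorless waxy: 334 × 1/4 = 83.5
χ² = Σ (O − E)² / E
  colored starchy: (73 − 83.5)² / 83.5 = 1.3204
  colored waxy: (81 − 83.5)² / 83.5 = 0.0749
  colorless starchy: (81 − 83.5)² / 83.5 = 0.0749
  colorless waxy: (99 − 83.5)² / 83.5 = 2.8772
χ² = 1.3204 + 0.0749 + 0.0749 + 2.8772 = 4.3474 ≈ 4.347
Degrees of freedom = 4 − 1 = 3; critical value at α = 0.05 is 7.815.
Since 4.347 < 7.815, we fail to reject the null hypothesis — the data are consistent with the 1:1:1:1 ratio.

4.347; consistent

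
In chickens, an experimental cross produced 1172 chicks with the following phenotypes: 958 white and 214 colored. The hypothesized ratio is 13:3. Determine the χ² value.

0.185

Under the 13:3 hypothesis (Σ ratio = 16, N = 1172):
  white: 1172 × 13/16 = 952.25
  colored: 1172 × 3/16 = 219.75
χ² = Σ (O − E)² / E
  white: (958 − 952.25)² / 952.25 = 0.0347
  colored: (214 − 219.75)² / 219.75 = 0.1505
χ² = 0.0347 + 0.1505 = 0.1852 ≈ 0.185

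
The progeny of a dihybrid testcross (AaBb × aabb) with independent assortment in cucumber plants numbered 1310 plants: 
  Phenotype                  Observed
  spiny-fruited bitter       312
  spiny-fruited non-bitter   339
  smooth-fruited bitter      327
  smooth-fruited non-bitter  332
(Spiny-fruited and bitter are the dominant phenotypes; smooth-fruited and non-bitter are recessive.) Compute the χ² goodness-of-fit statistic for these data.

A dihybrid testcross with independent assortment gives a 1:1:1:1 ratio.
The 1:1:1:1 ratio has 4 parts, so with N = 1310 the expected counts are:
  spiny-fruited bitter: 1310 × 1/4 = 327.5
  spiny-fruited non-bitter: 1310 × 1/4 = 327.5
  smooth-fruited bitter: 1310 × 1/4 = 327.5
  smooth-fruited non-bitter: 1310 × 1/4 = 327.5
χ² = Σ (O − E)² / E
  spiny-fruited bitter: (312 − 327.5)² / 327.5 = 0.7336
  spiny-fruited non-bitter: (339 − 327.5)² / 327.5 = 0.4038
  smooth-fruited bitter: (327 − 327.5)² / 327.5 = 0.0008
  smooth-fruited non-bitter: (332 − 327.5)² / 327.5 = 0.0618
χ² = 0.7336 + 0.4038 + 0.0008 + 0.0618 = 1.200

1.200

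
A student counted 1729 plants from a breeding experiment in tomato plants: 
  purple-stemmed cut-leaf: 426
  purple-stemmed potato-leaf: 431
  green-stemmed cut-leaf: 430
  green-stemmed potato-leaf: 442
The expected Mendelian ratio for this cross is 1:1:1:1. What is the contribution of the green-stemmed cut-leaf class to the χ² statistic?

Expected counts for N = 1729 under a 1:1:1:1 ratio (total parts = 4):
  purple-stemmed cut-leaf: 1729 × 1/4 = 432.25
  purple-stemmed potato-leaf: 1729 × 1/4 = 432.25
  green-stemmed cut-leaf: 1729 × 1/4 = 432.25
  green-stemmed potato-leaf: 1729 × 1/4 = 432.25
Contribution of green-stemmed cut-leaf: (430 − 432.25)² / 432.25 = 0.0117

0.012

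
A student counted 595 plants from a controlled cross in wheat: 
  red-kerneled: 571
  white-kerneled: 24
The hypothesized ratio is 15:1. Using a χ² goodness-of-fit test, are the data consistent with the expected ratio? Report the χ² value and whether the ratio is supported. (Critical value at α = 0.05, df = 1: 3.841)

4.988; not consistent

Expected counts for N = 595 under a 15:1 ratio (total parts = 16):
  red-kerneled: 595 × 15/16 = 557.8125
  white-kerneled: 595 × 1/16 = 37.1875
χ² = Σ (O − E)² / E
  red-kerneled: (571 − 557.8125)² / 557.8125 = 0.3118
  white-kerneled: (24 − 37.1875)² / 37.1875 = 4.6766
χ² = 0.3118 + 4.6766 = 4.9884 ≈ 4.988
Degrees of freedom = 2 − 1 = 1; critical value at α = 0.05 is 3.841.
Since 4.988 > 3.841, we reject the null hypothesis — the data do not fit the 15:1 ratio.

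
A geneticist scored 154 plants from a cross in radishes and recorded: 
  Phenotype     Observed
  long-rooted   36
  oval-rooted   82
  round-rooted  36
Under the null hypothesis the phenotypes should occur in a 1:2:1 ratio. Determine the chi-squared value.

0.649

Under the 1:2:1 hypothesis (Σ ratio = 4, N = 154):
  long-rooted: 154 × 1/4 = 38.5
  oval-rooted: 154 × 2/4 = 77
  round-rooted: 154 × 1/4 = 38.5
χ² = Σ (O − E)² / E
  long-rooted: (36 − 38.5)² / 38.5 = 0.1623
  oval-rooted: (82 − 77)² / 77 = 0.3247
  round-rooted: (36 − 38.5)² / 38.5 = 0.1623
χ² = 0.1623 + 0.3247 + 0.1623 = 0.6493 ≈ 0.649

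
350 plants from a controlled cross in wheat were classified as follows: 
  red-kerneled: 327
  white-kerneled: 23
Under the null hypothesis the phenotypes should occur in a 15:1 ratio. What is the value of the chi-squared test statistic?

Expected counts for N = 350 under a 15:1 ratio (total parts = 16):
  red-kerneled: 350 × 15/16 = 328.125
  white-kerneled: 350 × 1/16 = 21.875
χ² = Σ (O − E)² / E
  red-kerneled: (327 − 328.125)² / 328.125 = 0.0039
  white-kerneled: (23 − 21.875)² / 21.875 = 0.0579
χ² = 0.0039 + 0.0579 = 0.0618 ≈ 0.062

0.062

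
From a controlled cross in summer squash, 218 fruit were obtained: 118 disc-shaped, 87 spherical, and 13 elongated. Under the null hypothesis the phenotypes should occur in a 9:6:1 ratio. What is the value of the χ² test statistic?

0.540

Under the 9:6:1 hypothesis (Σ ratio = 16, N = 218):
  disc-shaped: 218 × 9/16 = 122.625
  spherical: 218 × 6/16 = 81.75
  elongated: 218 × 1/16 = 13.625
χ² = Σ (O − E)² / E
  disc-shaped: (118 − 122.625)² / 122.625 = 0.1744
  spherical: (87 − 81.75)² / 81.75 = 0.3372
  elongated: (13 − 13.625)² / 13.625 = 0.0287
χ² = 0.1744 + 0.3372 + 0.0287 = 0.5403 ≈ 0.540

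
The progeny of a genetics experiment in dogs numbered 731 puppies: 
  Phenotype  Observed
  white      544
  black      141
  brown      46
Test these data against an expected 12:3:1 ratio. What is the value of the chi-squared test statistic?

0.148

The 12:3:1 ratio has 16 parts, so with N = 731 the expected counts are:
  white: 731 × 12/16 = 548.25
  black: 731 × 3/16 = 137.0625
  brown: 731 × 1/16 = 45.6875
χ² = Σ (O − E)² / E
  white: (544 − 548.25)² / 548.25 = 0.0329
  black: (141 − 137.0625)² / 137.0625 = 0.1131
  brown: (46 − 45.6875)² / 45.6875 = 0.0021
χ² = 0.0329 + 0.1131 + 0.0021 = 0.1481 ≈ 0.148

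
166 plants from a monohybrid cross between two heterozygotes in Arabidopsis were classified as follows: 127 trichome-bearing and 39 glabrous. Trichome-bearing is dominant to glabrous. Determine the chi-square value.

0.201

For a monohybrid cross between heterozygotes with complete dominance, the expected phenotypic ratio is 3:1.
Expected counts for N = 166 under a 3:1 ratio (total parts = 4):
  trichome-bearing: 166 × 3/4 = 124.5
  glabrous: 166 × 1/4 = 41.5
χ² = Σ (O − E)² / E
  trichome-bearing: (127 − 124.5)² / 124.5 = 0.0502
  glabrous: (39 − 41.5)² / 41.5 = 0.1506
χ² = 0.0502 + 0.1506 = 0.2008 ≈ 0.201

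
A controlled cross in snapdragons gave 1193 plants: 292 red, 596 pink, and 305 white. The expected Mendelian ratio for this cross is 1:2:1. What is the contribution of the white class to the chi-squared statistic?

Expected counts for N = 1193 under a 1:2:1 ratio (total parts = 4):
  red: 1193 × 1/4 = 298.25
  pink: 1193 × 2/4 = 596.5
  white: 1193 × 1/4 = 298.25
Contribution of white: (305 − 298.25)² / 298.25 = 0.1528

0.153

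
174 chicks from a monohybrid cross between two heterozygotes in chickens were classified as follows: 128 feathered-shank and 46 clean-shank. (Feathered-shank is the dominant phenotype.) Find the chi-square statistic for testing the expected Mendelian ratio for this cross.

0.192

For a monohybrid cross between heterozygotes with complete dominance, the expected phenotypic ratio is 3:1.
The 3:1 ratio has 4 parts, so with N = 174 the expected counts are:
  feathered-shank: 174 × 3/4 = 130.5
  clean-shank: 174 × 1/4 = 43.5
χ² = Σ (O − E)² / E
  feathered-shank: (128 − 130.5)² / 130.5 = 0.0479
  clean-shank: (46 − 43.5)² / 43.5 = 0.1437
χ² = 0.0479 + 0.1437 = 0.1916 ≈ 0.192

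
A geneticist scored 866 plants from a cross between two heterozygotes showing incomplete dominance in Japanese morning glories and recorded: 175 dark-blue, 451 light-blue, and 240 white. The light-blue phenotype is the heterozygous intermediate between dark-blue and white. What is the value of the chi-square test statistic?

With incomplete dominance, a heterozygote × heterozygote cross gives a 1:2:1 phenotypic ratio.
Total ratio parts = 4. Expected numbers out of 866:
  dark-blue: 866 × 1/4 = 216.5
  light-blue: 866 × 2/4 = 433
  white: 866 × 1/4 = 216.5
χ² = Σ (O − E)² / E
  dark-blue: (175 − 216.5)² / 216.5 = 7.9550
  light-blue: (451 − 433)² / 433 = 0.7483
  white: (240 − 216.5)² / 216.5 = 2.5508
χ² = 7.9550 + 0.7483 + 2.5508 = 11.2541 ≈ 11.254

11.254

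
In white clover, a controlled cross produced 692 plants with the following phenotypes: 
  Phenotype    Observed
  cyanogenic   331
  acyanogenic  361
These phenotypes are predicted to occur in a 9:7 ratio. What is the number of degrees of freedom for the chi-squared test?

1

A goodness-of-fit test with 2 phenotype classes has df = 2 − 1 = 1.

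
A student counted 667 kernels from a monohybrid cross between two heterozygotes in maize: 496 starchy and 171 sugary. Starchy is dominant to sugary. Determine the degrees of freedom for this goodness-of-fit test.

For a monohybrid cross between heterozygotes with complete dominance, the expected phenotypic ratio is 3:1.
A goodness-of-fit test with 2 phenotype classes has df = 2 − 1 = 1.

1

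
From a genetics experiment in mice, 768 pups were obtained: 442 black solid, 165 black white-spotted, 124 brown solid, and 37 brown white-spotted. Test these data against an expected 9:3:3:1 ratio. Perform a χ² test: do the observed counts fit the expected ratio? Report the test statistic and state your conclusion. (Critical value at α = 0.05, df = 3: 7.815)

Total ratio parts = 16. Expected numbers out of 768:
  black solid: 768 × 9/16 = 432
  black white-spotted: 768 × 3/16 = 144
  brown solid: 768 × 3/16 = 144
  brown white-spotted: 768 × 1/16 = 48
χ² = Σ (O − E)² / E
  black solid: (442 − 432)² / 432 = 0.2315
  black white-spotted: (165 − 144)² / 144 = 3.0625
  brown solid: (124 − 144)² / 144 = 2.7778
  brown white-spotted: (37 − 48)² / 48 = 2.5208
χ² = 0.2315 + 3.0625 + 2.7778 + 2.5208 = 8.5926 ≈ 8.593
Degrees of freedom = 4 − 1 = 3; critical value at α = 0.05 is 7.815.
Since 8.593 > 7.815, we reject the null hypothesis — the data do not fit the 9:3:3:1 ratio.

8.593; not consistent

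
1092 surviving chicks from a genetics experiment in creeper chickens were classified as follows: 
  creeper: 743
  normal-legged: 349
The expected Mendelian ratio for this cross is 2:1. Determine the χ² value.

0.927

Under the 2:1 hypothesis (Σ ratio = 3, N = 1092):
  creeper: 1092 × 2/3 = 728
  normal-legged: 1092 × 1/3 = 364
χ² = Σ (O − E)² / E
  creeper: (743 − 728)² / 728 = 0.3091
  normal-legged: (349 − 364)² / 364 = 0.6181
χ² = 0.3091 + 0.6181 = 0.9272 ≈ 0.927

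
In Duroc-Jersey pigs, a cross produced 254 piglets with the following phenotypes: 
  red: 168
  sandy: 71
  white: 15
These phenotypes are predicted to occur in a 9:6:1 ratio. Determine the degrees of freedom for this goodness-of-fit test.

A goodness-of-fit test with 3 phenotype classes has df = 3 − 1 = 2.

2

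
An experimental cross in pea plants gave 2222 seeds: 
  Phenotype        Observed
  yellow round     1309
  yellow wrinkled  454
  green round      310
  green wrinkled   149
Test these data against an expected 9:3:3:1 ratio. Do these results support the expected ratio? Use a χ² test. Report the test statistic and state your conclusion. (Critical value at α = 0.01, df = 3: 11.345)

34.176; not consistent

Total ratio parts = 16. Expected numbers out of 2222:
  yellow round: 2222 × 9/16 = 1249.875
  yellow wrinkled: 2222 × 3/16 = 416.625
  green round: 2222 × 3/16 = 416.625
  green wrinkled: 2222 × 1/16 = 138.875
χ² = Σ (O − E)² / E
  yellow round: (1309 − 1249.875)² / 1249.875 = 2.7969
  yellow wrinkled: (454 − 416.625)² / 416.625 = 3.3529
  green round: (310 − 416.625)² / 416.625 = 27.2881
  green wrinkled: (149 − 138.875)² / 138.875 = 0.7382
χ² = 2.7969 + 3.3529 + 27.2881 + 0.7382 = 34.1761 ≈ 34.176
Degrees of freedom = 4 − 1 = 3; critical value at α = 0.01 is 11.345.
Since 34.176 > 11.345, we reject the null hypothesis — the data do not fit the 9:3:3:1 ratio.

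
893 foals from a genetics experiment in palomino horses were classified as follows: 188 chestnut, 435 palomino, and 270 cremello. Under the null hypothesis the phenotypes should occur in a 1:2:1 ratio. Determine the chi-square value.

Expected counts for N = 893 under a 1:2:1 ratio (total parts = 4):
  chestnut: 893 × 1/4 = 223.25
  palomino: 893 × 2/4 = 446.5
  cremello: 893 × 1/4 = 223.25
χ² = Σ (O − E)² / E
  chestnut: (188 − 223.25)² / 223.25 = 5.5658
  palomino: (435 − 446.5)² / 446.5 = 0.2962
  cremello: (270 − 223.25)² / 223.25 = 9.7898
χ² = 5.5658 + 0.2962 + 9.7898 = 15.6518 ≈ 15.652

15.652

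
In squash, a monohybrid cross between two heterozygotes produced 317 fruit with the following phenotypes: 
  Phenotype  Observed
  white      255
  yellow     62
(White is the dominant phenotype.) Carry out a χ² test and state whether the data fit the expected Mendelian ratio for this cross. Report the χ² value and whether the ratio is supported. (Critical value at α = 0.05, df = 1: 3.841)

5.006; not consistent

For a monohybrid cross between heterozygotes with complete dominance, the expected phenotypic ratio is 3:1.
Expected counts for N = 317 under a 3:1 ratio (total parts = 4):
  white: 317 × 3/4 = 237.75
  yellow: 317 × 1/4 = 79.25
χ² = Σ (O − E)² / E
  white: (255 − 237.75)² / 237.75 = 1.2516
  yellow: (62 − 79.25)² / 79.25 = 3.7547
χ² = 1.2516 + 3.7547 = 5.0063 ≈ 5.006
Degrees of freedom = 2 − 1 = 1; critical value at α = 0.05 is 3.841.
Since 5.006 > 3.841, we reject the null hypothesis — the data do not fit the 3:1 ratio.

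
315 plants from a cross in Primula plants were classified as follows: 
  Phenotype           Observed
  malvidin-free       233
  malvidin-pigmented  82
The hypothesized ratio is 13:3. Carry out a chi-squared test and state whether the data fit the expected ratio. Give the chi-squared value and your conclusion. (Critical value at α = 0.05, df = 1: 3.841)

Total ratio parts = 16. Expected numbers out of 315:
  malvidin-free: 315 × 13/16 = 255.9375
  malvidin-pigmented: 315 × 3/16 = 59.0625
χ² = Σ (O − E)² / E
  malvidin-free: (233 − 255.9375)² / 255.9375 = 2.0557
  malvidin-pigmented: (82 − 59.0625)² / 59.0625 = 8.9080
χ² = 2.0557 + 8.9080 = 10.9637 ≈ 10.964
Degrees of freedom = 2 − 1 = 1; critical value at α = 0.05 is 3.841.
Since 10.964 > 3.841, we reject the null hypothesis — the data do not fit the 13:3 ratio.

10.964; not consistent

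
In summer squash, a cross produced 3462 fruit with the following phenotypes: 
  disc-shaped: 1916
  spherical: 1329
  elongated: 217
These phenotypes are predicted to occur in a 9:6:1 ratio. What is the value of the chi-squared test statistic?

1.236

The 9:6:1 ratio has 16 parts, so with N = 3462 the expected counts are:
  disc-shaped: 3462 × 9/16 = 1947.375
  spherical: 3462 × 6/16 = 1298.25
  elongated: 3462 × 1/16 = 216.375
χ² = Σ (O − E)² / E
  disc-shaped: (1916 − 1947.375)² / 1947.375 = 0.5055
  spherical: (1329 − 1298.25)² / 1298.25 = 0.7283
  elongated: (217 − 216.375)² / 216.375 = 0.0018
χ² = 0.5055 + 0.7283 + 0.0018 = 1.2356 ≈ 1.236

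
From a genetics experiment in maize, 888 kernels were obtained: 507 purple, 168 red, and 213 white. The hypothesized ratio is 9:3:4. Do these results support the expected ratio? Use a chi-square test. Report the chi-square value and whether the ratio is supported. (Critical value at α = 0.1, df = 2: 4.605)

0.491; consistent

Under the 9:3:4 hypothesis (Σ ratio = 16, N = 888):
  purple: 888 × 9/16 = 499.5
  red: 888 × 3/16 = 166.5
  white: 888 × 4/16 = 222
χ² = Σ (O − E)² / E
  purple: (507 − 499.5)² / 499.5 = 0.1126
  red: (168 − 166.5)² / 166.5 = 0.0135
  white: (213 − 222)² / 222 = 0.3649
χ² = 0.1126 + 0.0135 + 0.3649 = 0.491
Degrees of freedom = 3 − 1 = 2; critical value at α = 0.1 is 4.605.
Since 0.491 < 4.605, we fail to reject the null hypothesis — the data are consistent with the 9:3:4 ratio.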